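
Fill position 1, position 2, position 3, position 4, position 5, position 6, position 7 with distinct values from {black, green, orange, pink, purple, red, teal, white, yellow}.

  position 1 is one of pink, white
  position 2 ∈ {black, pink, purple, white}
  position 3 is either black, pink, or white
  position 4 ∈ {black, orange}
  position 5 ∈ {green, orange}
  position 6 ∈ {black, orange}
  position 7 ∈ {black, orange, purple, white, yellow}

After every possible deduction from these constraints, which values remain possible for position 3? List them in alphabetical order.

The 7 variables together cover exactly {black, green, orange, pink, purple, white, yellow} — 7 values for 7 variables — and green appears only in position 5's list, so position 5 = green.
Among the 6 still-open variables, yellow fits only position 7 (and all 6 values in {black, orange, pink, purple, white, yellow} must be used), so position 7 = yellow.
The 5 still-open variables draw from only 5 values {black, orange, pink, purple, white}, so each is used; only position 2 can be purple, hence position 2 = purple.
position 4 and position 6 between them cover only {black, orange} — a naked pair. Remove those values from position 3.
No further eliminations apply; position 3 can still be any of pink, white.

pink, white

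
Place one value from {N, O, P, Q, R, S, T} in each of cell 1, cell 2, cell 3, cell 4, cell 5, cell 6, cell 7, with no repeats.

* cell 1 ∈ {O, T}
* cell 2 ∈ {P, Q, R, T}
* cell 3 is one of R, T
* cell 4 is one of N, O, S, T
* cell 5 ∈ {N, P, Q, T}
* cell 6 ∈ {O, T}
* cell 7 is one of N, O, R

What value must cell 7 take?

The 7 variables together cover exactly {N, O, P, Q, R, S, T} — 7 values for 7 variables — and S appears only in cell 4's list, so cell 4 = S.
cell 1 and cell 6 share exactly the 2 values {O, T}; by pigeonhole those values go to them, so strike O, T from cell 2, cell 3, cell 5, cell 7.
That leaves cell 3 = R. Strike R from cell 2, cell 7.
So cell 7 = N.

N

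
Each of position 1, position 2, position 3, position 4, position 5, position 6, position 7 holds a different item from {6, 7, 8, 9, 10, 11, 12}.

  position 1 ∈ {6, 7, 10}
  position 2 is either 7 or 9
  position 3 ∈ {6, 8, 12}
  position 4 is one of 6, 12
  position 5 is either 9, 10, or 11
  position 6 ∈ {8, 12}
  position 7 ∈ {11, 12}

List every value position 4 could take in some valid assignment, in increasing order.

The 3 variables position 3, position 4, position 6 are confined to {6, 8, 12}, which locks those values in; drop them from position 1, position 7.
position 7 has just one choice, so position 7 = 11. So position 5 can't be 11.
No further eliminations apply; position 4 can still be any of 6, 12.

6, 12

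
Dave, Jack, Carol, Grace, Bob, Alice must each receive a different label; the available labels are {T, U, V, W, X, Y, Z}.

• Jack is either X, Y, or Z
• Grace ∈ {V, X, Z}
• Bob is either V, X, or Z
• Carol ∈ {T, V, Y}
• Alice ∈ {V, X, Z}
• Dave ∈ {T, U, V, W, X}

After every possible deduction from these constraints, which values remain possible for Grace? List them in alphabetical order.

V, X, Z

The 3 variables Grace, Bob, Alice are confined to {V, X, Z}, which locks those values in; drop them from Dave, Jack, Carol.
Jack's domain is down to {Y}, so Jack = Y. Remove Y from Carol.
Carol must be T (only option left). Eliminate T elsewhere: Dave.
No further eliminations apply; Grace can still be any of V, X, Z.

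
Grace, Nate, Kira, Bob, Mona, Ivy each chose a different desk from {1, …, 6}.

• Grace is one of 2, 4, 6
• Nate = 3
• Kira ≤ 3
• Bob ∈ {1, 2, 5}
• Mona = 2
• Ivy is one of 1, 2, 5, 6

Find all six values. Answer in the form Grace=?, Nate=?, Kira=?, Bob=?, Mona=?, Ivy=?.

Grace=4, Nate=3, Kira=1, Bob=5, Mona=2, Ivy=6

Nate must be 3 (only option left). So Kira can't be 3.
That leaves Mona = 2. Strike 2 from Grace, Kira, Bob, Ivy.
Kira has just one choice, so Kira = 1. So Bob, Ivy can't be 1.
Bob must be 5 (only option left). So Ivy can't be 5.
Ivy must be 6 (only option left). Strike 6 from Grace.
Grace has just one choice, so Grace = 4.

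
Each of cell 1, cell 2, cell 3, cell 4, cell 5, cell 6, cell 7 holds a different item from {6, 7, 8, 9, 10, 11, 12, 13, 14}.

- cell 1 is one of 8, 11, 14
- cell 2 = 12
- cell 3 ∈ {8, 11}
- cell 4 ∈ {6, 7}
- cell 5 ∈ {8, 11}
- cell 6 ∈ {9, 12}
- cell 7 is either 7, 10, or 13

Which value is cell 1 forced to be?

14

cell 2's domain is down to {12}, so cell 2 = 12. Strike 12 from cell 6.
That leaves cell 6 = 9.
cell 3 and cell 5 share exactly the 2 values {8, 11}; by pigeonhole those values go to them, so strike 8, 11 from cell 1.
So cell 1 = 14.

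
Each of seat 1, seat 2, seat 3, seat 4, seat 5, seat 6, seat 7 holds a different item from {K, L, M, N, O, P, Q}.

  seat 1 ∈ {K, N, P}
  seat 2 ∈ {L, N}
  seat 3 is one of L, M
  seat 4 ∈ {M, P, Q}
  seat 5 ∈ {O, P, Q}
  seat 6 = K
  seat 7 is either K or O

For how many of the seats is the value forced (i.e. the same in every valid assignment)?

seat 6's domain is down to {K}, so seat 6 = K. Eliminate K elsewhere: seat 1, seat 7.
seat 7 has just one choice, so seat 7 = O. So seat 5 can't be O.
Determined: seat 6=K, seat 7=O. The other seats each still have more than one consistent value. That makes 2.

2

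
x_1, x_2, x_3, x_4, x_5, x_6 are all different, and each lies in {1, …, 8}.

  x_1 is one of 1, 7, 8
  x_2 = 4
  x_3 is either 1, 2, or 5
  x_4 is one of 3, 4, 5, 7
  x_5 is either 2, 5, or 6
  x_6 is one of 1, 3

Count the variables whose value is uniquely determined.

1

x_2's domain is down to {4}, so x_2 = 4. Remove 4 from x_4.
Determined: x_2=4. The other variables each still have more than one consistent value. That makes 1.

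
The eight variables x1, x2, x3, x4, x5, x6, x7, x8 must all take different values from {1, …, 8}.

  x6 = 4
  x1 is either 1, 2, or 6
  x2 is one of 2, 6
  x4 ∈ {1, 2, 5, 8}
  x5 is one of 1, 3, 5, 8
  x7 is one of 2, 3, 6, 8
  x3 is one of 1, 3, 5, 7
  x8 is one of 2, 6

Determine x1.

x6 has just one choice, so x6 = 4.
The 7 still-open variables draw from only 7 values {1, 2, 3, 5, 6, 7, 8}, so each is used; only x3 can be 7, hence x3 = 7.
The 2 variables x2 and x8 are confined to {2, 6}, which locks those values in; drop them from x1, x4, x7.
So x1 = 1.

1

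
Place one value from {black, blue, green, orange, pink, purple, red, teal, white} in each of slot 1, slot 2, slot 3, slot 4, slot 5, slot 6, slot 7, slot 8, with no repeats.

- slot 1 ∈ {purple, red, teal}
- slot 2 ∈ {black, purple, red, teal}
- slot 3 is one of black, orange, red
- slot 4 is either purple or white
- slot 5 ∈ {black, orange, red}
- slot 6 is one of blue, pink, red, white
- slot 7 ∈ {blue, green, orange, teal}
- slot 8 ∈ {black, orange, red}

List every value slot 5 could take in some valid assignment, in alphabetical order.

black, orange, red

slot 3, slot 5, slot 8 between them cover only {black, orange, red} — a naked triple. Remove those values from slot 1, slot 2, slot 6, slot 7.
slot 1 and slot 2 between them cover only {purple, teal} — a naked pair. Remove those values from slot 4, slot 7.
slot 4 must be white (only option left). Remove white from slot 6.
No further eliminations apply; slot 5 can still be any of black, orange, red.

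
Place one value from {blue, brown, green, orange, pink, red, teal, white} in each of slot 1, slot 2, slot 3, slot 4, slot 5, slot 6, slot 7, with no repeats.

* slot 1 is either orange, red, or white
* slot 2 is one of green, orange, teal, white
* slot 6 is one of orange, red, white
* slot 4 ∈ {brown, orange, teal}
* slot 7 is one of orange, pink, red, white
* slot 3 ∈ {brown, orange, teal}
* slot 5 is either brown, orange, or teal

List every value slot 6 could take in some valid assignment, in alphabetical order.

red, white

The 7 variables together cover exactly {brown, green, orange, pink, red, teal, white} — 7 values for 7 variables — and green appears only in slot 2's list, so slot 2 = green.
Among the 6 still-open variables, pink fits only slot 7 (and all 6 values in {brown, orange, pink, red, teal, white} must be used), so slot 7 = pink.
The 3 variables slot 3, slot 4, slot 5 are confined to {brown, orange, teal}, which locks those values in; drop them from slot 1, slot 6.
No further eliminations apply; slot 6 can still be any of red, white.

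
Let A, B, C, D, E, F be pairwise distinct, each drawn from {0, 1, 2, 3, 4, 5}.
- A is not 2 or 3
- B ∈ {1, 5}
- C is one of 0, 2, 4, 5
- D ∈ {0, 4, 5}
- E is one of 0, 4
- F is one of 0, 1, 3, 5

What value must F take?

3

The 6 variables draw from only 6 values {0, 1, 2, 3, 4, 5}, so each is used; only C can be 2, hence C = 2.
The 5 still-open variables draw from only 5 values {0, 1, 3, 4, 5}, so each is used; only F can be 3, hence F = 3.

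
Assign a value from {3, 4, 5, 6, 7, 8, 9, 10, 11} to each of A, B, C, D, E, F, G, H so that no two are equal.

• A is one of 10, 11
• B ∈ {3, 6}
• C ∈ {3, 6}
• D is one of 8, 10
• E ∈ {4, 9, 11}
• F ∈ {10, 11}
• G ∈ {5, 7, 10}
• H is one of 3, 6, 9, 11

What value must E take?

A and F between them cover only {10, 11} — a naked pair. Remove those values from D, E, G, H.
D must be 8 (only option left).
The 2 variables B and C are confined to {3, 6}, which locks those values in; drop them from H.
H must be 9 (only option left). So E can't be 9.
So E = 4.

4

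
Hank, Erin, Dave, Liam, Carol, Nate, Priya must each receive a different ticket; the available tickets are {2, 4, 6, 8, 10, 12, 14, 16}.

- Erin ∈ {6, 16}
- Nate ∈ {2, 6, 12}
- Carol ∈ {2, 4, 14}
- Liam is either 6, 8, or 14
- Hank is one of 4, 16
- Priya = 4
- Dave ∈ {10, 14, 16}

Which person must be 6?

Erin

Priya must be 4 (only option left). So Hank, Carol can't be 4.
That leaves Hank = 16. Remove 16 from Erin, Dave.
So 6 goes to Erin.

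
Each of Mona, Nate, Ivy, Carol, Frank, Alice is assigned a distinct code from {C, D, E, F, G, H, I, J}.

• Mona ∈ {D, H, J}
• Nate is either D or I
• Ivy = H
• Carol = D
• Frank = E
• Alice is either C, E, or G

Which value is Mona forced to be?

J

Ivy has just one choice, so Ivy = H. So Mona can't be H.
That leaves Carol = D. Remove D from Mona, Nate.
So Mona = J.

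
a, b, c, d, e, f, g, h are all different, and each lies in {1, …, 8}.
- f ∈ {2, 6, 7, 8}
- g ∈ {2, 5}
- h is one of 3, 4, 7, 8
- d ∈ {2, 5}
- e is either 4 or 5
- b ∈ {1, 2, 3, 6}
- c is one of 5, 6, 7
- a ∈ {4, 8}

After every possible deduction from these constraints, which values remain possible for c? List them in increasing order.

6, 7

The 8 variables together cover exactly {1, 2, 3, 4, 5, 6, 7, 8} — 8 values for 8 variables — and 1 appears only in b's list, so b = 1.
The 7 still-open variables together cover exactly {2, 3, 4, 5, 6, 7, 8} — 7 values for 7 variables — and 3 appears only in h's list, so h = 3.
The 2 variables d and g are confined to {2, 5}, which locks those values in; drop them from c, e, f.
e's domain is down to {4}, so e = 4. Eliminate 4 elsewhere: a.
a must be 8 (only option left). Strike 8 from f.
No further eliminations apply; c can still be any of 6, 7.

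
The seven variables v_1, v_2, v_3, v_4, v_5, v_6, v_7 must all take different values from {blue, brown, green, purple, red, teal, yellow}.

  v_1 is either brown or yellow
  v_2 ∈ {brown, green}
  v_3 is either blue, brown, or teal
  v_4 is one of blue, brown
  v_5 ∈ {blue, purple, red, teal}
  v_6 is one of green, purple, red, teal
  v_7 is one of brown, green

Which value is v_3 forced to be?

Among the 7 variables, yellow fits only v_1 (and all 7 values in {blue, brown, green, purple, red, teal, yellow} must be used), so v_1 = yellow.
v_2 and v_7 between them cover only {brown, green} — a naked pair. Remove those values from v_3, v_4, v_6.
v_4 must be blue (only option left). So v_3, v_5 can't be blue.
So v_3 = teal.

teal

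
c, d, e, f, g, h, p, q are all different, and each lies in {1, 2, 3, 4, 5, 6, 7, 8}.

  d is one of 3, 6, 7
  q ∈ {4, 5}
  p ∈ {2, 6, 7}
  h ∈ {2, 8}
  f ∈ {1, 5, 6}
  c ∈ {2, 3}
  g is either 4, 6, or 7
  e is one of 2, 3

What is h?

The 8 variables draw from only 8 values {1, 2, 3, 4, 5, 6, 7, 8}, so each is used; only f can be 1, hence f = 1.
The 7 still-open variables draw from only 7 values {2, 3, 4, 5, 6, 7, 8}, so each is used; only q can be 5, hence q = 5.
Among the 6 still-open variables, 4 fits only g (and all 6 values in {2, 3, 4, 6, 7, 8} must be used), so g = 4.
Among the 5 still-open variables, 8 fits only h (and all 5 values in {2, 3, 6, 7, 8} must be used), so h = 8.

8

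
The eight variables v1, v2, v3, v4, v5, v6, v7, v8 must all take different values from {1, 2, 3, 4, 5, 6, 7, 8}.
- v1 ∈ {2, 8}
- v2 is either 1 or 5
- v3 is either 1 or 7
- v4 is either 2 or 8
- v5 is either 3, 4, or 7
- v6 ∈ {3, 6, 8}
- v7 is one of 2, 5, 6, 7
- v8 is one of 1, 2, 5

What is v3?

7

The 8 variables draw from only 8 values {1, 2, 3, 4, 5, 6, 7, 8}, so each is used; only v5 can be 4, hence v5 = 4.
Among the 7 still-open variables, 3 fits only v6 (and all 7 values in {1, 2, 3, 5, 6, 7, 8} must be used), so v6 = 3.
The 6 still-open variables together cover exactly {1, 2, 5, 6, 7, 8} — 6 values for 6 variables — and 6 appears only in v7's list, so v7 = 6.
The 5 still-open variables together cover exactly {1, 2, 5, 7, 8} — 5 values for 5 variables — and 7 appears only in v3's list, so v3 = 7.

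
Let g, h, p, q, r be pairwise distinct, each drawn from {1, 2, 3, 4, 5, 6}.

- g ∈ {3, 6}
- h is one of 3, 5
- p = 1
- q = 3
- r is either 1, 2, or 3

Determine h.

5

p has just one choice, so p = 1. Strike 1 from r.
q must be 3 (only option left). Strike 3 from g, h, r.
So h = 5.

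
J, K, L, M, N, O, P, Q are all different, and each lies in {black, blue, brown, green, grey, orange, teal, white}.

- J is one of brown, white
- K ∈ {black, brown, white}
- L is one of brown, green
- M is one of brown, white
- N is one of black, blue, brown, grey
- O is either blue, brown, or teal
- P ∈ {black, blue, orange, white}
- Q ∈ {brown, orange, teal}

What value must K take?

Among the 8 variables, green fits only L (and all 8 values in {black, blue, brown, green, grey, orange, teal, white} must be used), so L = green.
The 7 still-open variables together cover exactly {black, blue, brown, grey, orange, teal, white} — 7 values for 7 variables — and grey appears only in N's list, so N = grey.
J and M between them cover only {brown, white} — a naked pair. Remove those values from K, O, P, Q.
So K = black.

black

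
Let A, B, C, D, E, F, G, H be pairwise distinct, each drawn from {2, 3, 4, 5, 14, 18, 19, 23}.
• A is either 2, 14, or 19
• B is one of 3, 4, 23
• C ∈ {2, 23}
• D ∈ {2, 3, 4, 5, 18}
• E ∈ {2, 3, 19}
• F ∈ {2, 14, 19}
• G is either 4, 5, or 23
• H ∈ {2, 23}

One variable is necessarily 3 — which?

The 8 variables together cover exactly {2, 3, 4, 5, 14, 18, 19, 23} — 8 values for 8 variables — and 18 appears only in D's list, so D = 18.
The 7 still-open variables together cover exactly {2, 3, 4, 5, 14, 19, 23} — 7 values for 7 variables — and 5 appears only in G's list, so G = 5.
The 6 still-open variables together cover exactly {2, 3, 4, 14, 19, 23} — 6 values for 6 variables — and 4 appears only in B's list, so B = 4.
The 5 still-open variables draw from only 5 values {2, 3, 14, 19, 23}, so each is used; only E can be 3, hence E = 3.

E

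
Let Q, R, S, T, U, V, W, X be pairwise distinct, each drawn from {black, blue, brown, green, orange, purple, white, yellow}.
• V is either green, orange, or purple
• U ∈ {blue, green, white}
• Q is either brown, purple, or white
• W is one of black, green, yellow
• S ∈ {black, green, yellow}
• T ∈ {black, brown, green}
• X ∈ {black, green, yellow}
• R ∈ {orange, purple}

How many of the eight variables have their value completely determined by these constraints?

The 8 variables draw from only 8 values {black, blue, brown, green, orange, purple, white, yellow}, so each is used; only U can be blue, hence U = blue.
Among the 7 still-open variables, white fits only Q (and all 7 values in {black, brown, green, orange, purple, white, yellow} must be used), so Q = white.
The 6 still-open variables together cover exactly {black, brown, green, orange, purple, yellow} — 6 values for 6 variables — and brown appears only in T's list, so T = brown.
S, W, X between them cover only {black, green, yellow} — a naked triple. Remove those values from V.
Determined: Q=white, T=brown, U=blue. The other variables each still have more than one consistent value. That makes 3.

3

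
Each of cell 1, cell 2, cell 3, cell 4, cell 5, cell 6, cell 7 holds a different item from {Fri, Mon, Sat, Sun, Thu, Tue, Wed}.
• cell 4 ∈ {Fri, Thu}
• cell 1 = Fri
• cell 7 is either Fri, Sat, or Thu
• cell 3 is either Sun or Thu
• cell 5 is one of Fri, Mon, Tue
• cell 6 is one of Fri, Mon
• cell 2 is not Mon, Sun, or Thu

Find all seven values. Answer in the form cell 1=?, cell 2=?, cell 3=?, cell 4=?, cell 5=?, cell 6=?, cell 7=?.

cell 1=Fri, cell 2=Wed, cell 3=Sun, cell 4=Thu, cell 5=Tue, cell 6=Mon, cell 7=Sat

cell 1 has just one choice, so cell 1 = Fri. So cell 2, cell 4, cell 5, cell 6, cell 7 can't be Fri.
cell 4 has just one choice, so cell 4 = Thu. Eliminate Thu elsewhere: cell 3, cell 7.
cell 6 has just one choice, so cell 6 = Mon. So cell 5 can't be Mon.
cell 7 must be Sat (only option left). Strike Sat from cell 2.
That leaves cell 3 = Sun.
cell 5 must be Tue (only option left). So cell 2 can't be Tue.
cell 2's domain is down to {Wed}, so cell 2 = Wed.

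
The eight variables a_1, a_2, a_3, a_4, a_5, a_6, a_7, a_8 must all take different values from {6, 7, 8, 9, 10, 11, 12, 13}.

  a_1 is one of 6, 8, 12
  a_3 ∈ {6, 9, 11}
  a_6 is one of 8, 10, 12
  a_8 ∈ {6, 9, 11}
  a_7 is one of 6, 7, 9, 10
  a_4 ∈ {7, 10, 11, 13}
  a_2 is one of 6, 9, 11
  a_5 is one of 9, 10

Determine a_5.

10

The 8 variables together cover exactly {6, 7, 8, 9, 10, 11, 12, 13} — 8 values for 8 variables — and 13 appears only in a_4's list, so a_4 = 13.
The 7 still-open variables together cover exactly {6, 7, 8, 9, 10, 11, 12} — 7 values for 7 variables — and 7 appears only in a_7's list, so a_7 = 7.
a_2, a_3, a_8 share exactly the 3 values {6, 9, 11}; by pigeonhole those values go to them, so strike 6, 9, 11 from a_1, a_5.
So a_5 = 10.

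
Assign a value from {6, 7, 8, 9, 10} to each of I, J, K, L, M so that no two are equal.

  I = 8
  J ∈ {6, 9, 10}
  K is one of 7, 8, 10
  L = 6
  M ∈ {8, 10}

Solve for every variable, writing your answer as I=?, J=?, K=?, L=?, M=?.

I's domain is down to {8}, so I = 8. Remove 8 from K, M.
L has just one choice, so L = 6. Remove 6 from J.
That leaves M = 10. So J, K can't be 10.
J has just one choice, so J = 9.
That leaves K = 7.

I=8, J=9, K=7, L=6, M=10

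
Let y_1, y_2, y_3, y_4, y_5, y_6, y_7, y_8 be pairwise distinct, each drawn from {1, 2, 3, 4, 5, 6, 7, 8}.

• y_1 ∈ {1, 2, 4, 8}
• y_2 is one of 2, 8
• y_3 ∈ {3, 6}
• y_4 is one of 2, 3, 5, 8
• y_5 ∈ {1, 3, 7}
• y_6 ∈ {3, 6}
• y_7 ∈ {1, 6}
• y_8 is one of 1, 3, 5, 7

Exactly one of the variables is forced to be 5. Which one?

y_8

The 8 variables draw from only 8 values {1, 2, 3, 4, 5, 6, 7, 8}, so each is used; only y_1 can be 4, hence y_1 = 4.
y_3 and y_6 share exactly the 2 values {3, 6}; by pigeonhole those values go to them, so strike 3, 6 from y_4, y_5, y_7, y_8.
y_7's domain is down to {1}, so y_7 = 1. So y_5, y_8 can't be 1.
y_5 has just one choice, so y_5 = 7. Remove 7 from y_8.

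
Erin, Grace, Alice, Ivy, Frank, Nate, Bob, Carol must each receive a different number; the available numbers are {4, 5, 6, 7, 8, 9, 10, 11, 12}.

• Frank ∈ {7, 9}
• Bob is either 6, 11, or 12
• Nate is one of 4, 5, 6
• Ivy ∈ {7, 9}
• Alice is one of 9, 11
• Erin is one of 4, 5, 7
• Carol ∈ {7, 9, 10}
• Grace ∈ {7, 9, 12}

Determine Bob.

Among the 8 variables, 10 fits only Carol (and all 8 values in {4, 5, 6, 7, 9, 10, 11, 12} must be used), so Carol = 10.
Ivy and Frank between them cover only {7, 9} — a naked pair. Remove those values from Erin, Grace, Alice.
Grace has just one choice, so Grace = 12. So Bob can't be 12.
Alice has just one choice, so Alice = 11. Strike 11 from Bob.
So Bob = 6.

6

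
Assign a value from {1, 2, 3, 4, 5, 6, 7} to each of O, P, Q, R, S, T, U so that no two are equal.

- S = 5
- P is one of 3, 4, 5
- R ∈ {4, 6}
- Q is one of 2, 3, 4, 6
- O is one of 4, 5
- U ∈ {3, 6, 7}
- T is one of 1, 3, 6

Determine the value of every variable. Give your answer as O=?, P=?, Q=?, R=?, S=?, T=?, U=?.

S has just one choice, so S = 5. Eliminate 5 elsewhere: O, P.
O must be 4 (only option left). Strike 4 from P, Q, R.
P must be 3 (only option left). Eliminate 3 elsewhere: Q, T, U.
R's domain is down to {6}, so R = 6. Remove 6 from Q, T, U.
T has just one choice, so T = 1.
U must be 7 (only option left).
Q has just one choice, so Q = 2.

O=4, P=3, Q=2, R=6, S=5, T=1, U=7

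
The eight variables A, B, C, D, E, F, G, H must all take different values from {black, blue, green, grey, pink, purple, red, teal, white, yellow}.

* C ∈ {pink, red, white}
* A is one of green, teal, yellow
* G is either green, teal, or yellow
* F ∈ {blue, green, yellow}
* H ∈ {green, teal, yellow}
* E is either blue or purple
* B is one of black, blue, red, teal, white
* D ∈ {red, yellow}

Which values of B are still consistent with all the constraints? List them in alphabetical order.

The 3 variables A, G, H are confined to {green, teal, yellow}, which locks those values in; drop them from B, D, F.
That leaves D = red. Remove red from B, C.
F's domain is down to {blue}, so F = blue. So B, E can't be blue.
That leaves E = purple.
No further eliminations apply; B can still be any of black, white.

black, white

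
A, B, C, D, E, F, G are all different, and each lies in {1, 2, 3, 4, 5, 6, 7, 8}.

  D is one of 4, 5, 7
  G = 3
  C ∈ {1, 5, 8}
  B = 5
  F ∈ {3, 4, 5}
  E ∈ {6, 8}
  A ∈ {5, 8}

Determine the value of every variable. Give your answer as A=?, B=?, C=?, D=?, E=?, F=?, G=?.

A=8, B=5, C=1, D=7, E=6, F=4, G=3

B's domain is down to {5}, so B = 5. Strike 5 from A, C, D, F.
G has just one choice, so G = 3. Strike 3 from F.
A has just one choice, so A = 8. So C, E can't be 8.
C must be 1 (only option left).
E must be 6 (only option left).
That leaves F = 4. Strike 4 from D.
D must be 7 (only option left).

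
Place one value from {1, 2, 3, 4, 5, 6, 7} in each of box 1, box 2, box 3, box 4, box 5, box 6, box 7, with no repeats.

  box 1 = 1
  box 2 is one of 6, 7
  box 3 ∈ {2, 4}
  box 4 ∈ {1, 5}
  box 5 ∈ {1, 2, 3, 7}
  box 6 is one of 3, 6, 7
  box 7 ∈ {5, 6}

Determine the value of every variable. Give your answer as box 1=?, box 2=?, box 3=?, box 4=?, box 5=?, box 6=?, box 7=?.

box 1 must be 1 (only option left). So box 4, box 5 can't be 1.
box 4's domain is down to {5}, so box 4 = 5. Remove 5 from box 7.
box 7 must be 6 (only option left). So box 2, box 6 can't be 6.
box 2 has just one choice, so box 2 = 7. Strike 7 from box 5, box 6.
box 6 must be 3 (only option left). So box 5 can't be 3.
That leaves box 5 = 2. Eliminate 2 elsewhere: box 3.
That leaves box 3 = 4.

box 1=1, box 2=7, box 3=4, box 4=5, box 5=2, box 6=3, box 7=6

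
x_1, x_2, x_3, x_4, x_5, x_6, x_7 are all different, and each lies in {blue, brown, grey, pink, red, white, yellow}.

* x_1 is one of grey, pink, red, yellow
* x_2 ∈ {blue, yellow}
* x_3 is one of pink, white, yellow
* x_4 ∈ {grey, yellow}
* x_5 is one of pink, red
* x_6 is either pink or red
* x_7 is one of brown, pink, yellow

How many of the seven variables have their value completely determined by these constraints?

3

The 7 variables together cover exactly {blue, brown, grey, pink, red, white, yellow} — 7 values for 7 variables — and blue appears only in x_2's list, so x_2 = blue.
The 6 still-open variables draw from only 6 values {brown, grey, pink, red, white, yellow}, so each is used; only x_7 can be brown, hence x_7 = brown.
The 5 still-open variables draw from only 5 values {grey, pink, red, white, yellow}, so each is used; only x_3 can be white, hence x_3 = white.
The 2 variables x_5 and x_6 are confined to {pink, red}, which locks those values in; drop them from x_1.
Determined: x_2=blue, x_3=white, x_7=brown. The other variables each still have more than one consistent value. That makes 3.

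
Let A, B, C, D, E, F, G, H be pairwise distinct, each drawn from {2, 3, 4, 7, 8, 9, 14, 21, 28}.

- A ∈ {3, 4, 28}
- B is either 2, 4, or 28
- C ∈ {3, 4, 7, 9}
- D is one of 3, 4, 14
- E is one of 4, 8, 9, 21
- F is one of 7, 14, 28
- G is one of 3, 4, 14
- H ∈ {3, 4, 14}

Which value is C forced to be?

D, G, H share exactly the 3 values {3, 4, 14}; by pigeonhole those values go to them, so strike 3, 4, 14 from A, B, C, E, F.
A has just one choice, so A = 28. Remove 28 from B, F.
B has just one choice, so B = 2.
That leaves F = 7. So C can't be 7.
So C = 9.

9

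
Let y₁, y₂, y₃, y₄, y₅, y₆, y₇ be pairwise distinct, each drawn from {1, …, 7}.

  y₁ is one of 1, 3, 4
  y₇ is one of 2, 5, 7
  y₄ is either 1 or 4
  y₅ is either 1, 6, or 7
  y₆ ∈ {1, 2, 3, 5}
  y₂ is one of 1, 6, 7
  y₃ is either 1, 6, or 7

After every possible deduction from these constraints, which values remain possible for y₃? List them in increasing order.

1, 6, 7

The 3 variables y₂, y₃, y₅ are confined to {1, 6, 7}, which locks those values in; drop them from y₁, y₄, y₆, y₇.
y₄ must be 4 (only option left). Eliminate 4 elsewhere: y₁.
y₁ has just one choice, so y₁ = 3. Strike 3 from y₆.
No further eliminations apply; y₃ can still be any of 1, 6, 7.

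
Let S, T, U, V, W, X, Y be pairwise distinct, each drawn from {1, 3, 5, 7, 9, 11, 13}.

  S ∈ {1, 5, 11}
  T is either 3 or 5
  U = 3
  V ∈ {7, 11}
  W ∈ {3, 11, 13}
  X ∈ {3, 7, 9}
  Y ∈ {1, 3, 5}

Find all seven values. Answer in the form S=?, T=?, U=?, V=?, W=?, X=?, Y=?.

U has just one choice, so U = 3. Remove 3 from T, W, X, Y.
That leaves T = 5. Remove 5 from S, Y.
Y's domain is down to {1}, so Y = 1. Eliminate 1 elsewhere: S.
S must be 11 (only option left). Eliminate 11 elsewhere: V, W.
V has just one choice, so V = 7. So X can't be 7.
W's domain is down to {13}, so W = 13.
X's domain is down to {9}, so X = 9.

S=11, T=5, U=3, V=7, W=13, X=9, Y=1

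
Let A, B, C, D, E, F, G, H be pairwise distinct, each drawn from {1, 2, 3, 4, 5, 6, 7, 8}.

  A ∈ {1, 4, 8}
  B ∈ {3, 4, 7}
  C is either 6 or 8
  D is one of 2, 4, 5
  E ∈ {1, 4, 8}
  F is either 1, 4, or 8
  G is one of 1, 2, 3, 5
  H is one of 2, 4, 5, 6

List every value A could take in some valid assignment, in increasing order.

1, 4, 8

The 8 variables draw from only 8 values {1, 2, 3, 4, 5, 6, 7, 8}, so each is used; only B can be 7, hence B = 7.
The 7 still-open variables draw from only 7 values {1, 2, 3, 4, 5, 6, 8}, so each is used; only G can be 3, hence G = 3.
A, E, F between them cover only {1, 4, 8} — a naked triple. Remove those values from C, D, H.
C has just one choice, so C = 6. Strike 6 from H.
No further eliminations apply; A can still be any of 1, 4, 8.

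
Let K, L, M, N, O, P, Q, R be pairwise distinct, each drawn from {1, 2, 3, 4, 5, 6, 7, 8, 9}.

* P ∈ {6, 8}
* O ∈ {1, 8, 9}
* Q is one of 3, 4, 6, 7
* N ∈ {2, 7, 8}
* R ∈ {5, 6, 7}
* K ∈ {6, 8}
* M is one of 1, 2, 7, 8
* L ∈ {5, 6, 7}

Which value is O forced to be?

The 2 variables K and P are confined to {6, 8}, which locks those values in; drop them from L, M, N, O, Q, R.
L and R share exactly the 2 values {5, 7}; by pigeonhole those values go to them, so strike 5, 7 from M, N, Q.
N must be 2 (only option left). Remove 2 from M.
M's domain is down to {1}, so M = 1. So O can't be 1.
So O = 9.

9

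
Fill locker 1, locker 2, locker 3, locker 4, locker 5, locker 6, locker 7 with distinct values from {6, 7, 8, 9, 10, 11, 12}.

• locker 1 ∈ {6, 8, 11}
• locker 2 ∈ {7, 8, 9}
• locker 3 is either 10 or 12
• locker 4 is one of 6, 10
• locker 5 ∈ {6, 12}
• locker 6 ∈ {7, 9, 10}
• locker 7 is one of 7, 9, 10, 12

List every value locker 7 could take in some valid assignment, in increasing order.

7, 9

The 7 variables draw from only 7 values {6, 7, 8, 9, 10, 11, 12}, so each is used; only locker 1 can be 11, hence locker 1 = 11.
The 6 still-open variables together cover exactly {6, 7, 8, 9, 10, 12} — 6 values for 6 variables — and 8 appears only in locker 2's list, so locker 2 = 8.
locker 3, locker 4, locker 5 between them cover only {6, 10, 12} — a naked triple. Remove those values from locker 6, locker 7.
No further eliminations apply; locker 7 can still be any of 7, 9.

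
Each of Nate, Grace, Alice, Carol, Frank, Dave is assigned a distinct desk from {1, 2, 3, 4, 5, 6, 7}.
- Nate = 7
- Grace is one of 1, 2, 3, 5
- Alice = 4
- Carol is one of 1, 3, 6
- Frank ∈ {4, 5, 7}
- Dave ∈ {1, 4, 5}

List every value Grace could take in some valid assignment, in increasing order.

2, 3

Nate must be 7 (only option left). Strike 7 from Frank.
Alice must be 4 (only option left). Eliminate 4 elsewhere: Frank, Dave.
Frank's domain is down to {5}, so Frank = 5. Strike 5 from Grace, Dave.
That leaves Dave = 1. Strike 1 from Grace, Carol.
No further eliminations apply; Grace can still be any of 2, 3.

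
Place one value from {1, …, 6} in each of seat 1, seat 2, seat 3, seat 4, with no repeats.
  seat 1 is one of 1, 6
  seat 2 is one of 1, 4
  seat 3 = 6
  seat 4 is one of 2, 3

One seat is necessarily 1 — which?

seat 3's domain is down to {6}, so seat 3 = 6. Remove 6 from seat 1.

seat 1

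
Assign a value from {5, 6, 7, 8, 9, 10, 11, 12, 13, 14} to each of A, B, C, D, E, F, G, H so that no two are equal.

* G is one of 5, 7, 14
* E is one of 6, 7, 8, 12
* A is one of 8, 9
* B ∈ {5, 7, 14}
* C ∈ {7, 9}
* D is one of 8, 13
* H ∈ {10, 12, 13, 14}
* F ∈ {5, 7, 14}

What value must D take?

B, F, G share exactly the 3 values {5, 7, 14}; by pigeonhole those values go to them, so strike 5, 7, 14 from C, E, H.
C has just one choice, so C = 9. Remove 9 from A.
A's domain is down to {8}, so A = 8. Eliminate 8 elsewhere: D, E.
So D = 13.

13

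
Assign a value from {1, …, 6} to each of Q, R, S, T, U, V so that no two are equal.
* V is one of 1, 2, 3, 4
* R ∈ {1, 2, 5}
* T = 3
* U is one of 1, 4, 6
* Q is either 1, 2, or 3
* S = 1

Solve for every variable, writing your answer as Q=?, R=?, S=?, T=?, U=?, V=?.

Q=2, R=5, S=1, T=3, U=6, V=4

S must be 1 (only option left). Remove 1 from Q, R, U, V.
T has just one choice, so T = 3. Strike 3 from Q, V.
Q's domain is down to {2}, so Q = 2. Eliminate 2 elsewhere: R, V.
R has just one choice, so R = 5.
V's domain is down to {4}, so V = 4. Eliminate 4 elsewhere: U.
U has just one choice, so U = 6.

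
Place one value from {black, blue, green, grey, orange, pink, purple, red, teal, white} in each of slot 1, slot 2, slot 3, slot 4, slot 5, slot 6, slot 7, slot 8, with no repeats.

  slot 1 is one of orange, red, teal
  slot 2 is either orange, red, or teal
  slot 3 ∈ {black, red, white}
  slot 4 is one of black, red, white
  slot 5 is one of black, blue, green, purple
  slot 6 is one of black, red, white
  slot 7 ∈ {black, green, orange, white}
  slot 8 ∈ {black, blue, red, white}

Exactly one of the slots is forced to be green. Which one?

slot 7

The 8 variables together cover exactly {black, blue, green, orange, purple, red, teal, white} — 8 values for 8 variables — and purple appears only in slot 5's list, so slot 5 = purple.
The 7 still-open variables draw from only 7 values {black, blue, green, orange, red, teal, white}, so each is used; only slot 8 can be blue, hence slot 8 = blue.
The 6 still-open variables together cover exactly {black, green, orange, red, teal, white} — 6 values for 6 variables — and green appears only in slot 7's list, so slot 7 = green.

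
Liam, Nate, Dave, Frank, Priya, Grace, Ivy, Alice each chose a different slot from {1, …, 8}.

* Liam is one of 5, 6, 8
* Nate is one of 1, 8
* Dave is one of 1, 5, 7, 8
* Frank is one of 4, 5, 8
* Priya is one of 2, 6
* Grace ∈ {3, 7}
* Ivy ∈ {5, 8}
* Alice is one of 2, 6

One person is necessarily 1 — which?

Nate

The 8 variables together cover exactly {1, 2, 3, 4, 5, 6, 7, 8} — 8 values for 8 variables — and 3 appears only in Grace's list, so Grace = 3.
The 7 still-open variables together cover exactly {1, 2, 4, 5, 6, 7, 8} — 7 values for 7 variables — and 4 appears only in Frank's list, so Frank = 4.
The 6 still-open variables draw from only 6 values {1, 2, 5, 6, 7, 8}, so each is used; only Dave can be 7, hence Dave = 7.
Among the 5 still-open variables, 1 fits only Nate (and all 5 values in {1, 2, 5, 6, 8} must be used), so Nate = 1.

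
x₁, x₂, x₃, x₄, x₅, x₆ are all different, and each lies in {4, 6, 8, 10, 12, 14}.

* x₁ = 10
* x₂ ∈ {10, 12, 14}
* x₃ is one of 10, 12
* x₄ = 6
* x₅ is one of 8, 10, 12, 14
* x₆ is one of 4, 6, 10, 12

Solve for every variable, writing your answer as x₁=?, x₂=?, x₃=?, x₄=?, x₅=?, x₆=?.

x₁=10, x₂=14, x₃=12, x₄=6, x₅=8, x₆=4

x₁'s domain is down to {10}, so x₁ = 10. Eliminate 10 elsewhere: x₂, x₃, x₅, x₆.
That leaves x₃ = 12. Strike 12 from x₂, x₅, x₆.
x₄ has just one choice, so x₄ = 6. Strike 6 from x₆.
That leaves x₆ = 4.
x₂ must be 14 (only option left). Strike 14 from x₅.
x₅ must be 8 (only option left).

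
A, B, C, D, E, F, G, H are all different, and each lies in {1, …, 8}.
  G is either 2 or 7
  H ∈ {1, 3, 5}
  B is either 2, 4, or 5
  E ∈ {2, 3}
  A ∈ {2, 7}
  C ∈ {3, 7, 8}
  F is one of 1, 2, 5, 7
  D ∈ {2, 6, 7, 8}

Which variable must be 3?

The 8 variables together cover exactly {1, 2, 3, 4, 5, 6, 7, 8} — 8 values for 8 variables — and 4 appears only in B's list, so B = 4.
Among the 7 still-open variables, 6 fits only D (and all 7 values in {1, 2, 3, 5, 6, 7, 8} must be used), so D = 6.
The 6 still-open variables draw from only 6 values {1, 2, 3, 5, 7, 8}, so each is used; only C can be 8, hence C = 8.
A and G between them cover only {2, 7} — a naked pair. Remove those values from E, F.
So 3 goes to E.

E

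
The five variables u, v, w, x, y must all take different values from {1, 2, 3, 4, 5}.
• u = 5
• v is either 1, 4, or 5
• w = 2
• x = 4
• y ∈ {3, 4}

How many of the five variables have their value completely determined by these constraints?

u's domain is down to {5}, so u = 5. So v can't be 5.
w must be 2 (only option left).
x's domain is down to {4}, so x = 4. Strike 4 from v, y.
y's domain is down to {3}, so y = 3.
v must be 1 (only option left).
Every variable is fixed: u=5, v=1, w=2, x=4, y=3. That makes 5.

5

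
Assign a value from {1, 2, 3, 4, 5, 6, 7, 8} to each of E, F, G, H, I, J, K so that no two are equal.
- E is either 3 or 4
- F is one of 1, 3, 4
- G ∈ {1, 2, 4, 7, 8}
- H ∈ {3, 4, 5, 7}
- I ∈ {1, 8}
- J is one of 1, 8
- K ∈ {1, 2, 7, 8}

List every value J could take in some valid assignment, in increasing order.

1, 8

Among the 7 variables, 5 fits only H (and all 7 values in {1, 2, 3, 4, 5, 7, 8} must be used), so H = 5.
I and J share exactly the 2 values {1, 8}; by pigeonhole those values go to them, so strike 1, 8 from F, G, K.
The 2 variables E and F are confined to {3, 4}, which locks those values in; drop them from G.
No further eliminations apply; J can still be any of 1, 8.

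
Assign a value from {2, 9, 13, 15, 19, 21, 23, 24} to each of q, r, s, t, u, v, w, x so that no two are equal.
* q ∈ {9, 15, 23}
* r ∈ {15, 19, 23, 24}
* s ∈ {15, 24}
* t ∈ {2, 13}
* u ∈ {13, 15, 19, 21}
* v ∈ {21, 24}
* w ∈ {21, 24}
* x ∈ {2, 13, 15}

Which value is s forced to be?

The 8 variables together cover exactly {2, 9, 13, 15, 19, 21, 23, 24} — 8 values for 8 variables — and 9 appears only in q's list, so q = 9.
The 7 still-open variables draw from only 7 values {2, 13, 15, 19, 21, 23, 24}, so each is used; only r can be 23, hence r = 23.
The 6 still-open variables draw from only 6 values {2, 13, 15, 19, 21, 24}, so each is used; only u can be 19, hence u = 19.
v and w share exactly the 2 values {21, 24}; by pigeonhole those values go to them, so strike 21, 24 from s.
So s = 15.

15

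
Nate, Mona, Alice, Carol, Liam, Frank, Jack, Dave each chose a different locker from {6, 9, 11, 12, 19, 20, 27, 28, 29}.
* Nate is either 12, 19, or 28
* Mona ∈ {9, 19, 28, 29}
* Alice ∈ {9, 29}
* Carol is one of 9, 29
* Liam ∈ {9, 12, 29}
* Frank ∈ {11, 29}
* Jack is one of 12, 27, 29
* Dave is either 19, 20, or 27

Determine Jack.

27

Among the 8 variables, 11 fits only Frank (and all 8 values in {9, 11, 12, 19, 20, 27, 28, 29} must be used), so Frank = 11.
The 7 still-open variables together cover exactly {9, 12, 19, 20, 27, 28, 29} — 7 values for 7 variables — and 20 appears only in Dave's list, so Dave = 20.
The 6 still-open variables draw from only 6 values {9, 12, 19, 27, 28, 29}, so each is used; only Jack can be 27, hence Jack = 27.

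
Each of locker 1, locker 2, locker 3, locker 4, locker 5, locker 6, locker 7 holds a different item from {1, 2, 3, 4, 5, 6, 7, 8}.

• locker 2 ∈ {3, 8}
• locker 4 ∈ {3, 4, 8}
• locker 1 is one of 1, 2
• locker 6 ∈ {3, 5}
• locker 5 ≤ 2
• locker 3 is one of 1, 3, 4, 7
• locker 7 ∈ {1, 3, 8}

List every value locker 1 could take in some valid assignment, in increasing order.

Among the 7 variables, 5 fits only locker 6 (and all 7 values in {1, 2, 3, 4, 5, 7, 8} must be used), so locker 6 = 5.
The 6 still-open variables together cover exactly {1, 2, 3, 4, 7, 8} — 6 values for 6 variables — and 7 appears only in locker 3's list, so locker 3 = 7.
The 5 still-open variables together cover exactly {1, 2, 3, 4, 8} — 5 values for 5 variables — and 4 appears only in locker 4's list, so locker 4 = 4.
locker 1 and locker 5 share exactly the 2 values {1, 2}; by pigeonhole those values go to them, so strike 1, 2 from locker 7.
No further eliminations apply; locker 1 can still be any of 1, 2.

1, 2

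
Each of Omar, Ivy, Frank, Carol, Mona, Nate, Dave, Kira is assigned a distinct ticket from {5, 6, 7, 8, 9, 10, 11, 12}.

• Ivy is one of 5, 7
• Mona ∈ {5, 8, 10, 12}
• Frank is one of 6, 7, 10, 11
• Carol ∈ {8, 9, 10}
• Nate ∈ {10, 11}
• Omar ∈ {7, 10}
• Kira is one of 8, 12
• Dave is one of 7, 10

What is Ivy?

The 8 variables together cover exactly {5, 6, 7, 8, 9, 10, 11, 12} — 8 values for 8 variables — and 6 appears only in Frank's list, so Frank = 6.
The 7 still-open variables together cover exactly {5, 7, 8, 9, 10, 11, 12} — 7 values for 7 variables — and 9 appears only in Carol's list, so Carol = 9.
The 6 still-open variables together cover exactly {5, 7, 8, 10, 11, 12} — 6 values for 6 variables — and 11 appears only in Nate's list, so Nate = 11.
The 2 variables Omar and Dave are confined to {7, 10}, which locks those values in; drop them from Ivy, Mona.
So Ivy = 5.

5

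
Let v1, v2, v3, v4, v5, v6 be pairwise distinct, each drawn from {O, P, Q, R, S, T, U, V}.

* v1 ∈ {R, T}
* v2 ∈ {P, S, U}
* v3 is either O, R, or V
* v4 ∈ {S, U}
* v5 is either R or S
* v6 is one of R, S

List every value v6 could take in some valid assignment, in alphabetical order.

R, S

v5 and v6 between them cover only {R, S} — a naked pair. Remove those values from v1, v2, v3, v4.
That leaves v1 = T.
v4 must be U (only option left). Strike U from v2.
v2 has just one choice, so v2 = P.
No further eliminations apply; v6 can still be any of R, S.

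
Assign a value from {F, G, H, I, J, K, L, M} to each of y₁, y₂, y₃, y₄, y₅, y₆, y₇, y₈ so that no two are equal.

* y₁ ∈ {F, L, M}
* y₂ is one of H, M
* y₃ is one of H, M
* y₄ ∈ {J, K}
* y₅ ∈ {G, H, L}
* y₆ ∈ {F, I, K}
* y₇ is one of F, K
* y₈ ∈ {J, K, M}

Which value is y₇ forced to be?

F

Among the 8 variables, G fits only y₅ (and all 8 values in {F, G, H, I, J, K, L, M} must be used), so y₅ = G.
The 7 still-open variables together cover exactly {F, H, I, J, K, L, M} — 7 values for 7 variables — and I appears only in y₆'s list, so y₆ = I.
The 6 still-open variables draw from only 6 values {F, H, J, K, L, M}, so each is used; only y₁ can be L, hence y₁ = L.
The 5 still-open variables draw from only 5 values {F, H, J, K, M}, so each is used; only y₇ can be F, hence y₇ = F.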